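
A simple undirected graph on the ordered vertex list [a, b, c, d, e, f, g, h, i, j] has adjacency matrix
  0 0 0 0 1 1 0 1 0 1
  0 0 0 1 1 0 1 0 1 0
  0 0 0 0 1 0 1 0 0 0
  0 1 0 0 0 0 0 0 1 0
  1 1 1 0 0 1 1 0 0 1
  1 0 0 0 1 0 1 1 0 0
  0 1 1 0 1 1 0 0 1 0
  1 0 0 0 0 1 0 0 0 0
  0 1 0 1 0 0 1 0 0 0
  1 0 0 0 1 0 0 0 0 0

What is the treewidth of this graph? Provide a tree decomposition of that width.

The largest bag has 3 vertices, giving width 2; this decomposition certifies tw(G) ≤ 2. For the lower bound, the 3 vertices {b, d, i} are pairwise adjacent, and any tree decomposition puts a clique entirely inside one bag — forcing width ≥ 2. Therefore the treewidth is 2.

Treewidth 2.
One such decomposition:
Bags: B1 = {b, g, i}  B2 = {b, e, g}  B3 = {c, e, g}  B4 = {e, f, g}  B5 = {a, e, f}  B6 = {b, d, i}  B7 = {a, e, j}  B8 = {a, f, h}
Tree: B1–B2, B2–B3, B3–B4, B4–B5, B1–B6, B5–B7, B5–B8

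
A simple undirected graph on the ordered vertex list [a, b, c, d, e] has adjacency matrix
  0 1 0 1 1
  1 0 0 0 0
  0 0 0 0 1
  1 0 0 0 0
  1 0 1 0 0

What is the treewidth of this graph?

1

A width-1 tree decomposition is:
Bags: B1 = {a, d}  B2 = {a, e}  B3 = {a, b}  B4 = {c, e}
Tree: B1–B2, B1–B3, B2–B4
Each bag holds 2 vertices, so the decomposition has width 1, which upper-bounds the treewidth. Any graph with an edge has treewidth ≥ 1, and G has the edge d–a. Combining the bounds, tw(G) = 1.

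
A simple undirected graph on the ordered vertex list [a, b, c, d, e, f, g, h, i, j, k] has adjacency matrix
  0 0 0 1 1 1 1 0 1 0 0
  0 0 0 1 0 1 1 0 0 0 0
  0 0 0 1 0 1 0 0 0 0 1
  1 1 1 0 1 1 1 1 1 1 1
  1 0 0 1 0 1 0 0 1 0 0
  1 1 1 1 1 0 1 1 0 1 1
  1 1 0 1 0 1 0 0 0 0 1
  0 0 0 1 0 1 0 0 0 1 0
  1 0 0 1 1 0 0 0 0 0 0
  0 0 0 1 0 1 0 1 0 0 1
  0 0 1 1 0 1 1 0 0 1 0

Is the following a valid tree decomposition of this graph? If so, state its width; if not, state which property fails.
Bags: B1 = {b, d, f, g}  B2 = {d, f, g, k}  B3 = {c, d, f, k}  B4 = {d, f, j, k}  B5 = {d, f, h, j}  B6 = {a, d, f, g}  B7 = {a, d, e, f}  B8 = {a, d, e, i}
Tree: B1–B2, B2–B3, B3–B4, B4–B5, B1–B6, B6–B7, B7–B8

Yes; width 3.

Vertex coverage: the bags together contain {a, b, c, d, e, f, g, h, i, j, k}, the full vertex set. Edge coverage: each edge of G has both endpoints in at least one bag. Running intersection: for every vertex, the bags containing it form a connected subtree. All three properties hold, so this is a valid tree decomposition of width max|bag| − 1 = 3, and hence tw(G) ≤ 3.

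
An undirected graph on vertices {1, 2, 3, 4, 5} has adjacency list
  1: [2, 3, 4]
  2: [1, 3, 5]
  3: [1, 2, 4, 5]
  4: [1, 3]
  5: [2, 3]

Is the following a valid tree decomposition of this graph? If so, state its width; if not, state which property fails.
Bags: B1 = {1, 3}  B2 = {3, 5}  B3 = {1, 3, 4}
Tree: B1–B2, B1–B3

No — vertex 2 appears in no bag.

A tree decomposition must satisfy three properties: every vertex lies in some bag; for every edge, both endpoints lie together in some bag; and for every vertex, the bags containing it form a connected subtree. Here vertex 2 appears in no bag, so the decomposition is invalid.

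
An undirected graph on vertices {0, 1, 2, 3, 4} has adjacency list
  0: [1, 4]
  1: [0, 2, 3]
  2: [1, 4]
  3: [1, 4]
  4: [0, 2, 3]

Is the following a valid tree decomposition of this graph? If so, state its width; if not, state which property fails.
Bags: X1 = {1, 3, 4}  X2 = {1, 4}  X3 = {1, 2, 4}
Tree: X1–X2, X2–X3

A tree decomposition must satisfy three properties: every vertex lies in some bag; for every edge, both endpoints lie together in some bag; and for every vertex, the bags containing it form a connected subtree. Here vertex 0 appears in no bag, so the decomposition is invalid.

No — vertex 0 appears in no bag.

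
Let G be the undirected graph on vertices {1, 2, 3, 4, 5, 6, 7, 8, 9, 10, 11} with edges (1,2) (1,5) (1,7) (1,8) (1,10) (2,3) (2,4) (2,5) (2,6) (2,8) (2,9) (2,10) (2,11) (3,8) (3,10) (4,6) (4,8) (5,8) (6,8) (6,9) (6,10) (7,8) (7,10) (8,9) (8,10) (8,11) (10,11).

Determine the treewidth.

A width-3 tree decomposition is:
Bags: B1 = {1, 2, 8, 10}  B2 = {2, 6, 8, 10}  B3 = {2, 8, 10, 11}  B4 = {1, 2, 5, 8}  B5 = {2, 4, 6, 8}  B6 = {1, 7, 8, 10}  B7 = {2, 6, 8, 9}  B8 = {2, 3, 8, 10}
Tree: B1–B2, B2–B3, B1–B4, B2–B5, B1–B6, B2–B7, B3–B8
Each bag holds 4 vertices, so the decomposition has width 3, which upper-bounds the treewidth. On the other hand G contains the 4-clique {2, 6, 8, 9}. A clique must lie in a single bag of any decomposition, so no decomposition can have width below 3. The upper and lower bounds meet at 3, so that is the treewidth.

3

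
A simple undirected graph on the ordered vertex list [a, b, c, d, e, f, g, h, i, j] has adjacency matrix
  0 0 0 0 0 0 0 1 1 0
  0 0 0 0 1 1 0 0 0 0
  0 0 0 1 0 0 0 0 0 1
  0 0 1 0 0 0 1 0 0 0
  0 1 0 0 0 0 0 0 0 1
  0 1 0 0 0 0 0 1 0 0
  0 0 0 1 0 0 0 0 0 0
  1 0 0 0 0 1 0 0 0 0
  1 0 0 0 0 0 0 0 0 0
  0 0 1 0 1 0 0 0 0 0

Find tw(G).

A width-1 tree decomposition is:
Bags: B1 = {a, i}  B2 = {a, h}  B3 = {f, h}  B4 = {b, f}  B5 = {b, e}  B6 = {e, j}  B7 = {c, j}  B8 = {c, d}  B9 = {d, g}
Tree: B1–B2, B2–B3, B3–B4, B4–B5, B5–B6, B6–B7, B7–B8, B8–B9
The largest bag has 2 vertices, giving width 1; this decomposition certifies tw(G) ≤ 1. Any graph with an edge has treewidth ≥ 1, and G has the edge i–a. The upper and lower bounds meet at 1, so that is the treewidth.

1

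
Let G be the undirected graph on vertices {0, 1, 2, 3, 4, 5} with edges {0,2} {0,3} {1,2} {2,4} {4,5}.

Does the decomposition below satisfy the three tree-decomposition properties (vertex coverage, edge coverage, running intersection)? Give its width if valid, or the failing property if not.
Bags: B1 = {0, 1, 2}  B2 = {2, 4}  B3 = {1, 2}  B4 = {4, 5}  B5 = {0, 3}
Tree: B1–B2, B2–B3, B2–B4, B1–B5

No — bags containing vertex 1 are not connected in the tree.

A tree decomposition must satisfy three properties: every vertex lies in some bag; for every edge, both endpoints lie together in some bag; and for every vertex, the bags containing it form a connected subtree. Here bags containing vertex 1 are not connected in the tree, so the decomposition is invalid.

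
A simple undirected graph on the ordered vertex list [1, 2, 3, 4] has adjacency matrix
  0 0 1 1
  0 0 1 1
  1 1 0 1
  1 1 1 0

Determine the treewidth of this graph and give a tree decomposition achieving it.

Treewidth 2.
One such decomposition:
Bags: B1 = {2, 3, 4}  B2 = {1, 3, 4}
Tree: B1–B2

Every bag has size at most 3, so the width is 3 − 1 = 2 and tw(G) ≤ 2. For the lower bound, the 3 vertices {1, 3, 4} are pairwise adjacent, and any tree decomposition puts a clique entirely inside one bag — forcing width ≥ 2. Therefore the treewidth is 2.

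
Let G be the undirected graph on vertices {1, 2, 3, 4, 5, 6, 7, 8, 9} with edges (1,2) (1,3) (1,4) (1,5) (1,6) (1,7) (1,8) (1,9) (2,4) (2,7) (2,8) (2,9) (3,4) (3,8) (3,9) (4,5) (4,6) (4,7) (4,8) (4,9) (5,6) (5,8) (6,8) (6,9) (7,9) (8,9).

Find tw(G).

A width-4 tree decomposition is:
Bags: B1 = {1, 2, 4, 8, 9}  B2 = {1, 2, 4, 7, 9}  B3 = {1, 3, 4, 8, 9}  B4 = {1, 4, 6, 8, 9}  B5 = {1, 4, 5, 6, 8}
Tree: B1–B2, B1–B3, B1–B4, B4–B5
Each bag holds 5 vertices, so the decomposition has width 4, which upper-bounds the treewidth. On the other hand G contains the 5-clique {1, 2, 4, 8, 9}. A clique must lie in a single bag of any decomposition, so no decomposition can have width below 4. Therefore the treewidth is 4.

4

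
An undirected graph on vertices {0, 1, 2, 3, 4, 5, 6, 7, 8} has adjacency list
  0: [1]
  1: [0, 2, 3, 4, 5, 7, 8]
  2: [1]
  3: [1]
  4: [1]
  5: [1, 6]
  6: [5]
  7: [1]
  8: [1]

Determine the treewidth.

A width-1 tree decomposition is:
Bags: B1 = {1, 8}  B2 = {1, 5}  B3 = {1, 2}  B4 = {5, 6}  B5 = {1, 7}  B6 = {1, 4}  B7 = {0, 1}  B8 = {1, 3}
Tree: B1–B2, B1–B3, B2–B4, B3–B5, B3–B6, B5–B7, B2–B8
Each bag holds 2 vertices, so the decomposition has width 1, which upper-bounds the treewidth. Since G has at least one edge (e.g. 1–8), it is not an edgeless graph, so tw(G) ≥ 1. Hence tw(G) = 1 exactly.

1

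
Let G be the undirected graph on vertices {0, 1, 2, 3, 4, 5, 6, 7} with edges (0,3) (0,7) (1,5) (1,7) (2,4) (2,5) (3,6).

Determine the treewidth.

1

A width-1 tree decomposition is:
Bags: B1 = {3, 6}  B2 = {0, 3}  B3 = {0, 7}  B4 = {1, 7}  B5 = {1, 5}  B6 = {2, 5}  B7 = {2, 4}
Tree: B1–B2, B2–B3, B3–B4, B4–B5, B5–B6, B6–B7
The largest bag has 2 vertices, giving width 1; this decomposition certifies tw(G) ≤ 1. Any graph with an edge has treewidth ≥ 1, and G has the edge 6–3. Combining the bounds, tw(G) = 1.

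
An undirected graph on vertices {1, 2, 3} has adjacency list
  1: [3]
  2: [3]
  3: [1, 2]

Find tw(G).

1

A width-1 tree decomposition is:
Bags: B1 = {1, 3}  B2 = {2, 3}
Tree: B1–B2
Each bag holds 2 vertices, so the decomposition has width 1, which upper-bounds the treewidth. G has an edge, so its treewidth is at least 1. The upper and lower bounds meet at 1, so that is the treewidth.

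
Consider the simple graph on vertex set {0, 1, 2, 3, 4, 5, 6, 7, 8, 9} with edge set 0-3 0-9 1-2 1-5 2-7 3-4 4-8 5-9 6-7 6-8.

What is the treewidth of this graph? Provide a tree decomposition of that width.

Treewidth 2.
Bags: B1 = {0, 3, 4}  B2 = {0, 4, 8}  B3 = {0, 6, 8}  B4 = {0, 6, 7}  B5 = {0, 2, 7}  B6 = {0, 1, 2}  B7 = {0, 1, 5}  B8 = {0, 5, 9}
Tree: B1–B2, B2–B3, B3–B4, B4–B5, B5–B6, B6–B7, B7–B8

Every bag has size at most 3, so the width is 3 − 1 = 2 and tw(G) ≤ 2. The edges 0–3–4–8–6–7–2–1–5–9–0 form a cycle, so G is not a tree and its treewidth is at least 2. Combining the bounds, tw(G) = 2.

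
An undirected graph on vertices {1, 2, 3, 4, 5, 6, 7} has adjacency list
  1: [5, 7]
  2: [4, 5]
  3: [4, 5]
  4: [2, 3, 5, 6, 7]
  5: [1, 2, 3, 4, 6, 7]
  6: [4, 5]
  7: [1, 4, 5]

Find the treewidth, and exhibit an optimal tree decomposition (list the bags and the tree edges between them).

Treewidth 2.
One optimal decomposition is:
Bags: B1 = {2, 4, 5}  B2 = {4, 5, 6}  B3 = {3, 4, 5}  B4 = {4, 5, 7}  B5 = {1, 5, 7}
Tree: B1–B2, B1–B3, B1–B4, B4–B5

The largest bag has 3 vertices, giving width 2; this decomposition certifies tw(G) ≤ 2. Conversely, {1, 5, 7} is a clique of size 3, and the vertices of any clique must share a bag in every tree decomposition; so some bag has ≥ 3 vertices and tw(G) ≥ 2. Combining the bounds, tw(G) = 2.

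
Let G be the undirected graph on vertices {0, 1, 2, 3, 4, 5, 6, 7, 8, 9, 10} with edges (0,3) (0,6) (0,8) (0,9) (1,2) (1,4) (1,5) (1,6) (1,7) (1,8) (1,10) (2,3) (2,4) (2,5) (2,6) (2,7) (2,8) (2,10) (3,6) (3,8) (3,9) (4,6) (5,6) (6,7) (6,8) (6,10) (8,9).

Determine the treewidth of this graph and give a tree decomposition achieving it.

Treewidth 3.
One such decomposition:
Bags: B1 = {1, 2, 4, 6}  B2 = {1, 2, 6, 8}  B3 = {2, 3, 6, 8}  B4 = {1, 2, 5, 6}  B5 = {0, 3, 6, 8}  B6 = {1, 2, 6, 7}  B7 = {0, 3, 8, 9}  B8 = {1, 2, 6, 10}
Tree: B1–B2, B2–B3, B1–B4, B3–B5, B2–B6, B5–B7, B6–B8

Each bag holds 4 vertices, so the decomposition has width 3, which upper-bounds the treewidth. For the lower bound, the 4 vertices {0, 3, 8, 9} are pairwise adjacent, and any tree decomposition puts a clique entirely inside one bag — forcing width ≥ 3. Therefore the treewidth is 3.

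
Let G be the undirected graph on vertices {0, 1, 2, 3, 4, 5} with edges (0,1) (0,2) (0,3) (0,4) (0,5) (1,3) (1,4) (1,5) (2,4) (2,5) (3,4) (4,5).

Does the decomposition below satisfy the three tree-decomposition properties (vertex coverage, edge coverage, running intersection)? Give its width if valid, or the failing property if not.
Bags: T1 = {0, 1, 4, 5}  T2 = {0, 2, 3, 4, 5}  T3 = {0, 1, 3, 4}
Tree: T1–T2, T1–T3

No — bags containing vertex 3 are not connected in the tree.

A tree decomposition must satisfy three properties: every vertex lies in some bag; for every edge, both endpoints lie together in some bag; and for every vertex, the bags containing it form a connected subtree. Here bags containing vertex 3 are not connected in the tree, so the decomposition is invalid.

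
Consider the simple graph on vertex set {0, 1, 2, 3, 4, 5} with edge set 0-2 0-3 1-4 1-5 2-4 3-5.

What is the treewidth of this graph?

A width-2 tree decomposition is:
Bags: B1 = {1, 2, 4}  B2 = {0, 1, 2}  B3 = {0, 1, 3}  B4 = {1, 3, 5}
Tree: B1–B2, B2–B3, B3–B4
Each bag holds 3 vertices, so the decomposition has width 2, which upper-bounds the treewidth. The edges 1–4–2–0–3–5–1 form a cycle, so G is not a tree and its treewidth is at least 2. The upper and lower bounds meet at 2, so that is the treewidth.

2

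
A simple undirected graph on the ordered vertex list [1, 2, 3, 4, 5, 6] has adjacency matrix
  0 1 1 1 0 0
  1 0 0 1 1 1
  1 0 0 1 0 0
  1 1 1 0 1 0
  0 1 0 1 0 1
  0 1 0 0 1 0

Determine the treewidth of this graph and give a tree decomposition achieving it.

The largest bag has 3 vertices, giving width 2; this decomposition certifies tw(G) ≤ 2. Conversely, {1, 2, 4} is a clique of size 3, and the vertices of any clique must share a bag in every tree decomposition; so some bag has ≥ 3 vertices and tw(G) ≥ 2. Hence tw(G) = 2 exactly.

Treewidth 2.
Bags: B1 = {1, 2, 4}  B2 = {2, 4, 5}  B3 = {1, 3, 4}  B4 = {2, 5, 6}
Tree: B1–B2, B1–B3, B2–B4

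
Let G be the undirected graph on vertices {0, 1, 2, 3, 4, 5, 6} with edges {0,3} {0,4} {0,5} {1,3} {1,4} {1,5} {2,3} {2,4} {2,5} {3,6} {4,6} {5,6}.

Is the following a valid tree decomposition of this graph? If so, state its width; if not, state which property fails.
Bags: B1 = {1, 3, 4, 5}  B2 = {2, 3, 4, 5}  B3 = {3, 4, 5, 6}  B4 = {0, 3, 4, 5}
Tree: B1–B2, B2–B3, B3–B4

Checking the three conditions: (i) the bags cover all of {0, 1, 2, 3, 4, 5, 6}; (ii) for each edge, some bag contains both endpoints; (iii) the bags containing any fixed vertex form a subtree. All hold, so the decomposition is valid with width 4 − 1 = 3.

Yes; width 3.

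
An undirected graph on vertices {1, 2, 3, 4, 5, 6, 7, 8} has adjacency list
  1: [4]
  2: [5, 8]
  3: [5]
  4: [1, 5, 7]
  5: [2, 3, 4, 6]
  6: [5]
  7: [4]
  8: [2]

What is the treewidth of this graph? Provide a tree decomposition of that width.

The largest bag has 2 vertices, giving width 1; this decomposition certifies tw(G) ≤ 1. G has an edge, so its treewidth is at least 1. Combining the bounds, tw(G) = 1.

Treewidth 1.
One optimal decomposition is:
Bags: B1 = {2, 5}  B2 = {5, 6}  B3 = {2, 8}  B4 = {4, 5}  B5 = {4, 7}  B6 = {3, 5}  B7 = {1, 4}
Tree: B1–B2, B1–B3, B2–B4, B4–B5, B1–B6, B5–B7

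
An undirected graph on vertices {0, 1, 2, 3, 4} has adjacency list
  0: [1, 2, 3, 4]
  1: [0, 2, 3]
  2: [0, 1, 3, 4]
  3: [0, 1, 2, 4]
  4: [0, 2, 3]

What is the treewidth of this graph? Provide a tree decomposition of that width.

Every bag has size at most 4, so the width is 4 − 1 = 3 and tw(G) ≤ 3. Conversely, {0, 1, 2, 3} is a clique of size 4, and the vertices of any clique must share a bag in every tree decomposition; so some bag has ≥ 4 vertices and tw(G) ≥ 3. Therefore the treewidth is 3.

Treewidth 3.
One such decomposition:
Bags: B1 = {0, 2, 3, 4}  B2 = {0, 1, 2, 3}
Tree: B1–B2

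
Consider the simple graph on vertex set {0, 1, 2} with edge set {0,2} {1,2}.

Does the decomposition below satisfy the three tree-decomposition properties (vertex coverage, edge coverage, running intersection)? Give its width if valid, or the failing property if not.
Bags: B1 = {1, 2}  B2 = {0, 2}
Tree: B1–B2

Yes; width 1.

Checking the three conditions: (i) the bags cover all of {0, 1, 2}; (ii) for each edge, some bag contains both endpoints; (iii) the bags containing any fixed vertex form a subtree. All hold, so the decomposition is valid with width 2 − 1 = 1.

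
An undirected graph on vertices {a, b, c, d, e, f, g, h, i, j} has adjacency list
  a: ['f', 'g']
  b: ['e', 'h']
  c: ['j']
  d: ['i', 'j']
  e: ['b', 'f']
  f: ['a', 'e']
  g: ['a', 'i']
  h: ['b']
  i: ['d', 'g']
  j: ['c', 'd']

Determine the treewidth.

1

A width-1 tree decomposition is:
Bags: B1 = {b, h}  B2 = {b, e}  B3 = {e, f}  B4 = {a, f}  B5 = {a, g}  B6 = {g, i}  B7 = {d, i}  B8 = {d, j}  B9 = {c, j}
Tree: B1–B2, B2–B3, B3–B4, B4–B5, B5–B6, B6–B7, B7–B8, B8–B9
Every bag has size at most 2, so the width is 2 − 1 = 1 and tw(G) ≤ 1. Any graph with an edge has treewidth ≥ 1, and G has the edge h–b. Hence tw(G) = 1 exactly.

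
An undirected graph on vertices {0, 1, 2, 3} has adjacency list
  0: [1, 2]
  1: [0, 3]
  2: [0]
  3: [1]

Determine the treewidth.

A width-1 tree decomposition is:
Bags: B1 = {1, 3}  B2 = {0, 1}  B3 = {0, 2}
Tree: B1–B2, B2–B3
The largest bag has 2 vertices, giving width 1; this decomposition certifies tw(G) ≤ 1. Since G has at least one edge (e.g. 1–3), it is not an edgeless graph, so tw(G) ≥ 1. Therefore the treewidth is 1.

1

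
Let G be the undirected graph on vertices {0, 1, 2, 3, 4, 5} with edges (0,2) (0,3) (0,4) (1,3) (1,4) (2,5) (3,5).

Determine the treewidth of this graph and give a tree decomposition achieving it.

The largest bag has 3 vertices, giving width 2; this decomposition certifies tw(G) ≤ 2. The edges 2–5–3–0–2 form a cycle, so G is not a tree and its treewidth is at least 2. Therefore the treewidth is 2.

Treewidth 2.
Bags: B1 = {0, 2, 5}  B2 = {0, 3, 5}  B3 = {0, 3, 4}  B4 = {1, 3, 4}
Tree: B1–B2, B2–B3, B3–B4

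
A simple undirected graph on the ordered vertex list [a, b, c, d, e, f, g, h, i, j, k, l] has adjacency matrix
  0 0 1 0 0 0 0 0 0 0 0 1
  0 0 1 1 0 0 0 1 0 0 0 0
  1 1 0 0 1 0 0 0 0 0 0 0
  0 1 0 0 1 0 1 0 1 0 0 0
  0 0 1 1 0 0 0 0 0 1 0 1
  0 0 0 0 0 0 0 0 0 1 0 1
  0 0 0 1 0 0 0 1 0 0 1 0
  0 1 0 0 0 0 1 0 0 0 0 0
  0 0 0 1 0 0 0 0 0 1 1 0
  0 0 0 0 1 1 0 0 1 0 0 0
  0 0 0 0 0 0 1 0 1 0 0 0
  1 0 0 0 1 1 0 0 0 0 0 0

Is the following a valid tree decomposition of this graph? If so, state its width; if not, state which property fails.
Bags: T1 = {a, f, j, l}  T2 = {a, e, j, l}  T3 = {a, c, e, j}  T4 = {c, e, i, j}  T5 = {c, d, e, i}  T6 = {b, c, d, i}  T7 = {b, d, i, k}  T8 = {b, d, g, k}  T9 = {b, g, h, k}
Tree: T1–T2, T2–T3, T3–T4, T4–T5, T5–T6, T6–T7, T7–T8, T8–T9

Yes; width 3.

Every vertex of G appears in some bag (union = {a, b, c, d, e, f, g, h, i, j, k, l}); every edge is covered by a bag; and for each vertex v the set of bags containing v is connected in the bag tree. The decomposition is therefore valid. The largest bag has 4 vertices, so the width is 3.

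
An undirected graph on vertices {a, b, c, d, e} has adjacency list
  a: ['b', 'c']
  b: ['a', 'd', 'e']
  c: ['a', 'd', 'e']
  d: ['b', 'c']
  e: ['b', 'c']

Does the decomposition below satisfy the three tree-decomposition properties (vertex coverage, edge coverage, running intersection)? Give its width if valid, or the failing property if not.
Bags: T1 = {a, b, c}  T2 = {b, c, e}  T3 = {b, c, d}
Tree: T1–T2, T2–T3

Every vertex of G appears in some bag (union = {a, b, c, d, e}); every edge is covered by a bag; and for each vertex v the set of bags containing v is connected in the bag tree. The decomposition is therefore valid. The largest bag has 3 vertices, so the width is 2.

Yes; width 2.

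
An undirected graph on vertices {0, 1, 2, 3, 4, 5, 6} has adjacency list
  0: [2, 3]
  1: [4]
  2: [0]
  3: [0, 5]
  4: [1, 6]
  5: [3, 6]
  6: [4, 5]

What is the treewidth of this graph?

A width-1 tree decomposition is:
Bags: B1 = {1, 4}  B2 = {4, 6}  B3 = {5, 6}  B4 = {3, 5}  B5 = {0, 3}  B6 = {0, 2}
Tree: B1–B2, B2–B3, B3–B4, B4–B5, B5–B6
The largest bag has 2 vertices, giving width 1; this decomposition certifies tw(G) ≤ 1. Since G has at least one edge (e.g. 1–4), it is not an edgeless graph, so tw(G) ≥ 1. Hence tw(G) = 1 exactly.

1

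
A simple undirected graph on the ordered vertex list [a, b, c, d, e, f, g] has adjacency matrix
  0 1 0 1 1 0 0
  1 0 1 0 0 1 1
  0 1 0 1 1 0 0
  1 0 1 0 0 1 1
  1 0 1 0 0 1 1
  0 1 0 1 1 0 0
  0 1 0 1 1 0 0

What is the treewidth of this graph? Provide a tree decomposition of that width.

Every bag has size at most 4, so the width is 4 − 1 = 3 and tw(G) ≤ 3. For the lower bound: the 4 vertex sets {e,g}, {d,f}, {b}, {a} are disjoint, each induces a connected subgraph, and every pair is joined by at least one edge of G. Contracting each set to a single vertex therefore yields K_{4} as a minor, and since treewidth is minor-monotone, tw(G) ≥ tw(K_{4}) = 3. Hence tw(G) = 3 exactly.

Treewidth 3.
One such decomposition:
Bags: B1 = {b, d, e, g}  B2 = {b, d, e, f}  B3 = {a, b, d, e}  B4 = {b, c, d, e}
Tree: B1–B2, B2–B3, B3–B4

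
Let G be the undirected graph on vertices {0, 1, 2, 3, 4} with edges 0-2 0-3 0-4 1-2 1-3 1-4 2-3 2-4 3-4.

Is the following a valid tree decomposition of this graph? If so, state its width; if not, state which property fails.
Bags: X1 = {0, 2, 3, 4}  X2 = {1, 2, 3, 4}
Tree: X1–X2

Every vertex of G appears in some bag (union = {0, 1, 2, 3, 4}); every edge is covered by a bag; and for each vertex v the set of bags containing v is connected in the bag tree. The decomposition is therefore valid. The largest bag has 4 vertices, so the width is 3.

Yes; width 3.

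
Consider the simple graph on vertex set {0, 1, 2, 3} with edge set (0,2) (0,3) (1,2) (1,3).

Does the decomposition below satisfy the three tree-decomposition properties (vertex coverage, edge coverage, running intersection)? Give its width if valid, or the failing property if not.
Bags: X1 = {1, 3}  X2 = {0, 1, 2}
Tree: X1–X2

No — edge (0,3) lies in no bag.

A tree decomposition must satisfy three properties: every vertex lies in some bag; for every edge, both endpoints lie together in some bag; and for every vertex, the bags containing it form a connected subtree. Here edge (0,3) lies in no bag, so the decomposition is invalid.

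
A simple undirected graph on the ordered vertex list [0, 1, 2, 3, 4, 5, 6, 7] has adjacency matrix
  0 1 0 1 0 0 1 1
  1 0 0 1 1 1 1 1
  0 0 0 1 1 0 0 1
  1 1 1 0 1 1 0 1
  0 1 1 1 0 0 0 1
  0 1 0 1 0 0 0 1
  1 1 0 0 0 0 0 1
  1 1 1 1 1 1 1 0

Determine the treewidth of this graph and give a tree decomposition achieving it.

Each bag holds 4 vertices, so the decomposition has width 3, which upper-bounds the treewidth. On the other hand G contains the 4-clique {0, 1, 3, 7}. A clique must lie in a single bag of any decomposition, so no decomposition can have width below 3. The upper and lower bounds meet at 3, so that is the treewidth.

Treewidth 3.
One such decomposition:
Bags: B1 = {1, 3, 4, 7}  B2 = {0, 1, 3, 7}  B3 = {0, 1, 6, 7}  B4 = {2, 3, 4, 7}  B5 = {1, 3, 5, 7}
Tree: B1–B2, B2–B3, B1–B4, B1–B5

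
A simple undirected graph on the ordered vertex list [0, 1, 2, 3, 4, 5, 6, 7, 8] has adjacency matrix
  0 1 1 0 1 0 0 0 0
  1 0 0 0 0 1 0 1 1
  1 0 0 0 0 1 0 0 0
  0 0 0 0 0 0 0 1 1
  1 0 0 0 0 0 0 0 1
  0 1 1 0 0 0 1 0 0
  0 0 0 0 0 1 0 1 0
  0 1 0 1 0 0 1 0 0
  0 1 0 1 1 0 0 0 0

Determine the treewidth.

A width-3 tree decomposition is:
Bags: B1 = {0, 2, 4, 8}  B2 = {0, 1, 2, 8}  B3 = {1, 2, 5, 8}  B4 = {1, 3, 5, 8}  B5 = {1, 3, 5, 7}  B6 = {3, 5, 6, 7}
Tree: B1–B2, B2–B3, B3–B4, B4–B5, B5–B6
Every bag has size at most 4, so the width is 4 − 1 = 3 and tw(G) ≤ 3. For the lower bound: the 4 vertex sets {0,2,4}, {8}, {1}, {3,5,6,7} are disjoint, each induces a connected subgraph, and every pair is joined by at least one edge of G. Contracting each set to a single vertex therefore yields K_{4} as a minor, and since treewidth is minor-monotone, tw(G) ≥ tw(K_{4}) = 3. Combining the bounds, tw(G) = 3.

3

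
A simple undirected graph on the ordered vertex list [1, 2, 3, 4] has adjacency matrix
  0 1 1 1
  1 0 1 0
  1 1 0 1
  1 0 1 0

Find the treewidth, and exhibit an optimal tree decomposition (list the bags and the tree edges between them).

Treewidth 2.
One optimal decomposition is:
Bags: B1 = {1, 2, 3}  B2 = {1, 3, 4}
Tree: B1–B2

The largest bag has 3 vertices, giving width 2; this decomposition certifies tw(G) ≤ 2. For the lower bound, the 3 vertices {1, 2, 3} are pairwise adjacent, and any tree decomposition puts a clique entirely inside one bag — forcing width ≥ 2. Combining the bounds, tw(G) = 2.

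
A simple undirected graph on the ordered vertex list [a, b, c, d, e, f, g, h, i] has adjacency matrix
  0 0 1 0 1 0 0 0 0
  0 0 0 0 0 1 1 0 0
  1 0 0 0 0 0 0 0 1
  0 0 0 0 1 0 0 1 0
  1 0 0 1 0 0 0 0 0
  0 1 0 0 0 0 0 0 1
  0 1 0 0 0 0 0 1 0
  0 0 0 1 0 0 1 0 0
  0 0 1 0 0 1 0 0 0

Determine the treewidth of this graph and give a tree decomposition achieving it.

Treewidth 2.
One optimal decomposition is:
Bags: B1 = {d, g, h}  B2 = {d, e, g}  B3 = {a, e, g}  B4 = {a, c, g}  B5 = {c, g, i}  B6 = {f, g, i}  B7 = {b, f, g}
Tree: B1–B2, B2–B3, B3–B4, B4–B5, B5–B6, B6–B7

Every bag has size at most 3, so the width is 3 − 1 = 2 and tw(G) ≤ 2. Since g–h–d–e–a–c–i–f–b–g is a cycle in G, G is not acyclic. Forests are exactly the graphs of treewidth ≤ 1, so tw(G) ≥ 2. Hence tw(G) = 2 exactly.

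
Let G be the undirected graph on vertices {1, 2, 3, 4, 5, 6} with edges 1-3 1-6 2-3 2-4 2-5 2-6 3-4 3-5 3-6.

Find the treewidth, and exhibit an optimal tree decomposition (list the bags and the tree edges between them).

Treewidth 2.
One optimal decomposition is:
Bags: B1 = {2, 3, 6}  B2 = {2, 3, 4}  B3 = {2, 3, 5}  B4 = {1, 3, 6}
Tree: B1–B2, B1–B3, B1–B4

The largest bag has 3 vertices, giving width 2; this decomposition certifies tw(G) ≤ 2. Conversely, {1, 3, 6} is a clique of size 3, and the vertices of any clique must share a bag in every tree decomposition; so some bag has ≥ 3 vertices and tw(G) ≥ 2. Hence tw(G) = 2 exactly.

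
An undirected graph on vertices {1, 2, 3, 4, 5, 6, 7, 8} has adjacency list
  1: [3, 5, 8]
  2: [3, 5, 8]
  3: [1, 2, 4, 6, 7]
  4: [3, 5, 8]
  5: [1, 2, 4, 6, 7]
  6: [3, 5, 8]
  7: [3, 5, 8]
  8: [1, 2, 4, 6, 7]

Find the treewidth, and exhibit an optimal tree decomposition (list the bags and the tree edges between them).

Treewidth 3.
One such decomposition:
Bags: B1 = {2, 3, 5, 8}  B2 = {3, 5, 6, 8}  B3 = {3, 4, 5, 8}  B4 = {3, 5, 7, 8}  B5 = {1, 3, 5, 8}
Tree: B1–B2, B2–B3, B3–B4, B4–B5

Every bag has size at most 4, so the width is 4 − 1 = 3 and tw(G) ≤ 3. For the lower bound: the 4 vertex sets {2,5}, {3,6}, {8}, {4} are disjoint, each induces a connected subgraph, and every pair is joined by at least one edge of G. Contracting each set to a single vertex therefore yields K_{4} as a minor, and since treewidth is minor-monotone, tw(G) ≥ tw(K_{4}) = 3. Hence tw(G) = 3 exactly.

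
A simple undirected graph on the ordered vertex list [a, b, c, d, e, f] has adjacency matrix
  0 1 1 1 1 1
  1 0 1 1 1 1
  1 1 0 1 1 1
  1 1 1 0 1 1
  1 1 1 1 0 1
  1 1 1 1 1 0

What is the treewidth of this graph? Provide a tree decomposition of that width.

Treewidth 5.
One optimal decomposition is:
Bags: B1 = {a, b, c, d, e, f}
Tree: (single bag)

A single bag containing all 6 vertices is trivially a valid decomposition of width 5. On the other hand G contains the 6-clique {a, b, c, d, e, f}. A clique must lie in a single bag of any decomposition, so no decomposition can have width below 5. Combining the bounds, tw(G) = 5.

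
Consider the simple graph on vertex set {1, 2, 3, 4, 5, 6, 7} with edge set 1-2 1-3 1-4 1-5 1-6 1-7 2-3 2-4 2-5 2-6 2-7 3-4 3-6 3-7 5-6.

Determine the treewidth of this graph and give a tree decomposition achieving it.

Treewidth 3.
One such decomposition:
Bags: B1 = {1, 2, 3, 4}  B2 = {1, 2, 3, 7}  B3 = {1, 2, 3, 6}  B4 = {1, 2, 5, 6}
Tree: B1–B2, B2–B3, B3–B4

Every bag has size at most 4, so the width is 4 − 1 = 3 and tw(G) ≤ 3. On the other hand G contains the 4-clique {1, 2, 3, 4}. A clique must lie in a single bag of any decomposition, so no decomposition can have width below 3. The upper and lower bounds meet at 3, so that is the treewidth.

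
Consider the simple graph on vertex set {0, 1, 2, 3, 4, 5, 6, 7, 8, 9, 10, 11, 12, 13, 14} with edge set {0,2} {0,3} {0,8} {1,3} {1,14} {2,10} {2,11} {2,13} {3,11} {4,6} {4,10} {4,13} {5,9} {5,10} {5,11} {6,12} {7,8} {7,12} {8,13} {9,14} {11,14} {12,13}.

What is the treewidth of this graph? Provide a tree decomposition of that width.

The largest bag has 4 vertices, giving width 3; this decomposition certifies tw(G) ≤ 3. For the lower bound: the 4 vertex sets {1,9,14}, {5}, {11}, {0,2,3,10} are disjoint, each induces a connected subgraph, and every pair is joined by at least one edge of G. Contracting each set to a single vertex therefore yields K_{4} as a minor, and since treewidth is minor-monotone, tw(G) ≥ tw(K_{4}) = 3. The upper and lower bounds meet at 3, so that is the treewidth.

Treewidth 3.
Bags: B1 = {1, 5, 9, 14}  B2 = {1, 5, 11, 14}  B3 = {1, 3, 5, 11}  B4 = {3, 5, 10, 11}  B5 = {2, 3, 10, 11}  B6 = {0, 2, 3, 10}  B7 = {0, 2, 4, 10}  B8 = {0, 2, 4, 13}  B9 = {0, 4, 8, 13}  B10 = {4, 6, 8, 13}  B11 = {6, 8, 12, 13}  B12 = {6, 7, 8, 12}
Tree: B1–B2, B2–B3, B3–B4, B4–B5, B5–B6, B6–B7, B7–B8, B8–B9, B9–B10, B10–B11, B11–B12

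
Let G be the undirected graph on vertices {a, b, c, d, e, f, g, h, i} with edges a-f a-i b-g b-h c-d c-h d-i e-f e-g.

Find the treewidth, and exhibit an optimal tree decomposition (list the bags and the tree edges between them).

Every bag has size at most 3, so the width is 3 − 1 = 2 and tw(G) ≤ 2. The edges e–f–a–i–d–c–h–b–g–e form a cycle, so G is not a tree and its treewidth is at least 2. Combining the bounds, tw(G) = 2.

Treewidth 2.
One such decomposition:
Bags: B1 = {a, e, f}  B2 = {a, e, i}  B3 = {d, e, i}  B4 = {c, d, e}  B5 = {c, e, h}  B6 = {b, e, h}  B7 = {b, e, g}
Tree: B1–B2, B2–B3, B3–B4, B4–B5, B5–B6, B6–B7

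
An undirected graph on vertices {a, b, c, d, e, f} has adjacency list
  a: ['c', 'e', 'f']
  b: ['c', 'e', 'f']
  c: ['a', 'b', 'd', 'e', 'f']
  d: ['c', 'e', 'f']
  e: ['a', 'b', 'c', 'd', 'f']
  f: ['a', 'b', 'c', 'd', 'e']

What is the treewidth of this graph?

3

A width-3 tree decomposition is:
Bags: B1 = {b, c, e, f}  B2 = {a, c, e, f}  B3 = {c, d, e, f}
Tree: B1–B2, B1–B3
Every bag has size at most 4, so the width is 4 − 1 = 3 and tw(G) ≤ 3. Conversely, {c, d, e, f} is a clique of size 4, and the vertices of any clique must share a bag in every tree decomposition; so some bag has ≥ 4 vertices and tw(G) ≥ 3. Therefore the treewidth is 3.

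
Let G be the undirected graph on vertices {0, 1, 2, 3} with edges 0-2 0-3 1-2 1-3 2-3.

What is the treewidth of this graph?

2

A width-2 tree decomposition is:
Bags: B1 = {1, 2, 3}  B2 = {0, 2, 3}
Tree: B1–B2
The largest bag has 3 vertices, giving width 2; this decomposition certifies tw(G) ≤ 2. Conversely, {0, 2, 3} is a clique of size 3, and the vertices of any clique must share a bag in every tree decomposition; so some bag has ≥ 3 vertices and tw(G) ≥ 2. Combining the bounds, tw(G) = 2.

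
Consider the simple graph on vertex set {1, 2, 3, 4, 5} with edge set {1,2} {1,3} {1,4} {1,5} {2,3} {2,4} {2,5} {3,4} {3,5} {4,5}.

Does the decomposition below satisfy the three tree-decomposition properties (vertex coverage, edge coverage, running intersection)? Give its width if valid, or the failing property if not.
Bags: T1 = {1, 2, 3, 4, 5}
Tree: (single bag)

Yes; width 4.

Checking the three conditions: (i) the bags cover all of {1, 2, 3, 4, 5}; (ii) for each edge, some bag contains both endpoints; (iii) the bags containing any fixed vertex form a subtree. All hold, so the decomposition is valid with width 5 − 1 = 4.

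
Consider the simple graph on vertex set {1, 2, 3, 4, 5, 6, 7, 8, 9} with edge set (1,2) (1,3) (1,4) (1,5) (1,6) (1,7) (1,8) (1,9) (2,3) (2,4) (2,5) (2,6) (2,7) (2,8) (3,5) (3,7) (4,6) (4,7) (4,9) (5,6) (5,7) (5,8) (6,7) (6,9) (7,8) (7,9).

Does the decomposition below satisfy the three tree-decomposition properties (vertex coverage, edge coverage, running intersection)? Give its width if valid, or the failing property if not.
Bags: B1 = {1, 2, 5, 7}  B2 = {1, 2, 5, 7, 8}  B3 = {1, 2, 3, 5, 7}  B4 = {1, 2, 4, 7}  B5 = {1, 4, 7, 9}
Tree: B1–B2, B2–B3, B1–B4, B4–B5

No — vertex 6 appears in no bag.

A tree decomposition must satisfy three properties: every vertex lies in some bag; for every edge, both endpoints lie together in some bag; and for every vertex, the bags containing it form a connected subtree. Here vertex 6 appears in no bag, so the decomposition is invalid.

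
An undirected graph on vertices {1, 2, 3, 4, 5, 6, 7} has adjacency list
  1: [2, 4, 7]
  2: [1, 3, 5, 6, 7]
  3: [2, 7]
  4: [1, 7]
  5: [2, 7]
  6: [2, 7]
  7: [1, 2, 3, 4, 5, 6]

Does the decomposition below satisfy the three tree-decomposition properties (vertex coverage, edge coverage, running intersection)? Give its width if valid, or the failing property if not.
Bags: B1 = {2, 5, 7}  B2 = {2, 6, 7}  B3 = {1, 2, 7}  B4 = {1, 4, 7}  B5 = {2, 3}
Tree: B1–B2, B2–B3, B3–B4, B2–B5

No — edge (7,3) lies in no bag.

A tree decomposition must satisfy three properties: every vertex lies in some bag; for every edge, both endpoints lie together in some bag; and for every vertex, the bags containing it form a connected subtree. Here edge (7,3) lies in no bag, so the decomposition is invalid.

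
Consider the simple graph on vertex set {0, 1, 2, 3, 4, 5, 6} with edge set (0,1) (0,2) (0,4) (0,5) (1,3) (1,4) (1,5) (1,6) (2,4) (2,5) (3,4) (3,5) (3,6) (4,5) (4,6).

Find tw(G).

A width-3 tree decomposition is:
Bags: B1 = {1, 3, 4, 5}  B2 = {0, 1, 4, 5}  B3 = {0, 2, 4, 5}  B4 = {1, 3, 4, 6}
Tree: B1–B2, B2–B3, B1–B4
Every bag has size at most 4, so the width is 4 − 1 = 3 and tw(G) ≤ 3. For the lower bound, the 4 vertices {0, 1, 4, 5} are pairwise adjacent, and any tree decomposition puts a clique entirely inside one bag — forcing width ≥ 3. The upper and lower bounds meet at 3, so that is the treewidth.

3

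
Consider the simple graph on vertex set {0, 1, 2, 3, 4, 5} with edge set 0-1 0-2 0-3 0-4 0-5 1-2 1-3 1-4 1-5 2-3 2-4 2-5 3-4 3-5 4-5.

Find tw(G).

A width-5 tree decomposition is:
Bags: B1 = {0, 1, 2, 3, 4, 5}
Tree: (single bag)
A single bag containing all 6 vertices is trivially a valid decomposition of width 5. Conversely, {0, 1, 2, 3, 4, 5} is a clique of size 6, and the vertices of any clique must share a bag in every tree decomposition; so some bag has ≥ 6 vertices and tw(G) ≥ 5. Combining the bounds, tw(G) = 5.

5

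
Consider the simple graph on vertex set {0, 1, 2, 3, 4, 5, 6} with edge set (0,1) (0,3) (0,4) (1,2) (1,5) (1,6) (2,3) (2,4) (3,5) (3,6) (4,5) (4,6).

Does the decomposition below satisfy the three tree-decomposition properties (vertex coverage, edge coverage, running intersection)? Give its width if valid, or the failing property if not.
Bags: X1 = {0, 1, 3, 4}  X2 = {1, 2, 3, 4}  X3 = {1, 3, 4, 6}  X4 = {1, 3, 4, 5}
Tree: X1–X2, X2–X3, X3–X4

Checking the three conditions: (i) the bags cover all of {0, 1, 2, 3, 4, 5, 6}; (ii) for each edge, some bag contains both endpoints; (iii) the bags containing any fixed vertex form a subtree. All hold, so the decomposition is valid with width 4 − 1 = 3.

Yes; width 3.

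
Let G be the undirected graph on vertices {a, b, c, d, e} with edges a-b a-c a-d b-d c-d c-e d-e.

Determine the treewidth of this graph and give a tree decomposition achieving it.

Treewidth 2.
One optimal decomposition is:
Bags: B1 = {a, b, d}  B2 = {a, c, d}  B3 = {c, d, e}
Tree: B1–B2, B2–B3

Every bag has size at most 3, so the width is 3 − 1 = 2 and tw(G) ≤ 2. For the lower bound, the 3 vertices {c, d, e} are pairwise adjacent, and any tree decomposition puts a clique entirely inside one bag — forcing width ≥ 2. The upper and lower bounds meet at 2, so that is the treewidth.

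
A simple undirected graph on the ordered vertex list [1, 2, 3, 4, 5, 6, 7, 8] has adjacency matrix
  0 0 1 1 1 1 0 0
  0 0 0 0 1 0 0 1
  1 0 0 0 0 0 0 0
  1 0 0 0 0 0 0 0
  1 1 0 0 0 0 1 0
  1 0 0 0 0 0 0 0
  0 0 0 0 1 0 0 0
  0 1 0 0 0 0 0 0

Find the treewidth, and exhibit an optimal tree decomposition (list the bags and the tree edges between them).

Treewidth 1.
One optimal decomposition is:
Bags: B1 = {1, 3}  B2 = {1, 6}  B3 = {1, 5}  B4 = {1, 4}  B5 = {5, 7}  B6 = {2, 5}  B7 = {2, 8}
Tree: B1–B2, B1–B3, B3–B4, B3–B5, B3–B6, B6–B7

Each bag holds 2 vertices, so the decomposition has width 1, which upper-bounds the treewidth. Any graph with an edge has treewidth ≥ 1, and G has the edge 1–3. Hence tw(G) = 1 exactly.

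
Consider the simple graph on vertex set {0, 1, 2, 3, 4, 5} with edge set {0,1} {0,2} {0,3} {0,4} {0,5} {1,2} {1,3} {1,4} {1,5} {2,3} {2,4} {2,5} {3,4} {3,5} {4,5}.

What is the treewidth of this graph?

A width-5 tree decomposition is:
Bags: B1 = {0, 1, 2, 3, 4, 5}
Tree: (single bag)
With just one bag of size 6, the width is 6 − 1 = 5, so tw(G) ≤ 5. On the other hand G contains the 6-clique {0, 1, 2, 3, 4, 5}. A clique must lie in a single bag of any decomposition, so no decomposition can have width below 5. The upper and lower bounds meet at 5, so that is the treewidth.

5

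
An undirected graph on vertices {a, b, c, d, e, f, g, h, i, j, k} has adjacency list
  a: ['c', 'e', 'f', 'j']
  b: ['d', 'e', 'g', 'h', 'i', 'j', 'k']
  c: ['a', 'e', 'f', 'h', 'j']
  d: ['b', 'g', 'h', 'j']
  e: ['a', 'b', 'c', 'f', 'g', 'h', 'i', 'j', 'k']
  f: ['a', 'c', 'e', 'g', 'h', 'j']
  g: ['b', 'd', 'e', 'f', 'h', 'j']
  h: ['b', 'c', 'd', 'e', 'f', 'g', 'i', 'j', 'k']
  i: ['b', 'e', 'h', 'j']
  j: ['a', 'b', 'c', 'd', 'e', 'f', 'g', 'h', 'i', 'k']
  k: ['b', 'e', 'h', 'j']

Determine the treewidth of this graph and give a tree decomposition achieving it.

Every bag has size at most 5, so the width is 5 − 1 = 4 and tw(G) ≤ 4. Conversely, {b, d, g, h, j} is a clique of size 5, and the vertices of any clique must share a bag in every tree decomposition; so some bag has ≥ 5 vertices and tw(G) ≥ 4. Therefore the treewidth is 4.

Treewidth 4.
Bags: B1 = {b, e, g, h, j}  B2 = {e, f, g, h, j}  B3 = {c, e, f, h, j}  B4 = {a, c, e, f, j}  B5 = {b, e, h, i, j}  B6 = {b, e, h, j, k}  B7 = {b, d, g, h, j}
Tree: B1–B2, B2–B3, B3–B4, B1–B5, B1–B6, B1–B7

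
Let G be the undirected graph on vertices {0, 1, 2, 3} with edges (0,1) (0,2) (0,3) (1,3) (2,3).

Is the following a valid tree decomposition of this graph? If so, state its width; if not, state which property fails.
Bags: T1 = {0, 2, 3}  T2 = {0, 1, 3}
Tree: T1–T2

Yes; width 2.

Every vertex of G appears in some bag (union = {0, 1, 2, 3}); every edge is covered by a bag; and for each vertex v the set of bags containing v is connected in the bag tree. The decomposition is therefore valid. The largest bag has 3 vertices, so the width is 2.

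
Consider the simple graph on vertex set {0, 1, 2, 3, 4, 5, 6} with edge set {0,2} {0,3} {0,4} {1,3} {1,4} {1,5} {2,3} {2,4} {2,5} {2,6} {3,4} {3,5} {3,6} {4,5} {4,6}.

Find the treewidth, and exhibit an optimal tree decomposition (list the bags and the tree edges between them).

Treewidth 3.
One optimal decomposition is:
Bags: B1 = {2, 3, 4, 5}  B2 = {1, 3, 4, 5}  B3 = {2, 3, 4, 6}  B4 = {0, 2, 3, 4}
Tree: B1–B2, B1–B3, B3–B4

Each bag holds 4 vertices, so the decomposition has width 3, which upper-bounds the treewidth. On the other hand G contains the 4-clique {1, 3, 4, 5}. A clique must lie in a single bag of any decomposition, so no decomposition can have width below 3. The upper and lower bounds meet at 3, so that is the treewidth.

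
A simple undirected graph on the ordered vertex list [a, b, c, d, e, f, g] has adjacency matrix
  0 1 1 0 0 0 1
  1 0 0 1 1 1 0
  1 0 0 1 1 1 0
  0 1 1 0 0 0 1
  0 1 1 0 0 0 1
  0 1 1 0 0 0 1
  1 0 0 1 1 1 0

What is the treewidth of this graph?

3

A width-3 tree decomposition is:
Bags: B1 = {b, c, e, g}  B2 = {b, c, d, g}  B3 = {a, b, c, g}  B4 = {b, c, f, g}
Tree: B1–B2, B2–B3, B3–B4
Each bag holds 4 vertices, so the decomposition has width 3, which upper-bounds the treewidth. For the lower bound: the 4 vertex sets {b,e}, {d,g}, {c}, {a} are disjoint, each induces a connected subgraph, and every pair is joined by at least one edge of G. Contracting each set to a single vertex therefore yields K_{4} as a minor, and since treewidth is minor-monotone, tw(G) ≥ tw(K_{4}) = 3. Combining the bounds, tw(G) = 3.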